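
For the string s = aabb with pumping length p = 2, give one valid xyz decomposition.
x = '', y = 'a', z = 'abb'

For s = aabb and p = 2, one valid decomposition is:
- x = '' (length 0)
- y = 'a' (length 1)
- z = 'abb' (length 3)

Verification:
- xyz = '' + 'a' + 'abb' = aabb ✓
- |xy| = 1 ≤ 2 ✓
- |y| = 1 > 0 ✓

All pumping lemma constraints are satisfied.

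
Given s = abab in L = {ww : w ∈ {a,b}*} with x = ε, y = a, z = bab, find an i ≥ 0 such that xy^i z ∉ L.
i = 3

xy³z = ε · aaa · bab = aaabab; aaabab has length 6; its halves are aaa and bab, which differ, so it is not in L.
(Other choices also work, e.g. i = 0, 2; only i = 1 is guaranteed to stay in L since xy¹z = s.)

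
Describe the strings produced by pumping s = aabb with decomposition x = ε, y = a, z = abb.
{xy^i z : i ≥ 0} = {a^(i+1) b^2 : i ≥ 0} = {abb, aabb, aaabb, ...}

With x = ε, y = a, z = abb: Starting with aabb and pumping the first 'a' (z = abb keeps the second 'a'), we get strings with i+1 a's followed by 2 b's for i = 0, 1, 2, ...; note bb is not produced because z always contributes one a.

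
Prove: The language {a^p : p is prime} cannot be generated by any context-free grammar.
Assume for contradiction that L is context-free, and let p ≥ 1 be the pumping length given by the pumping lemma for CFLs.
Choose a prime q with q ≥ p and let s = a^q. Then s ∈ L and |s| = q ≥ p.
By the CFL pumping lemma, s = uvxyz for some u, v, x, y, z with |vxy| ≤ p, |vy| ≥ 1, and uv^i xy^i z ∈ L for every i ≥ 0.
All symbols are a's, so only lengths matter: let k = |vy|, with 1 ≤ k ≤ p. Then |uv^i xy^i z| = q + (i − 1)k.

Take i = q + 1: the length is q + qk = q(k + 1).
Both factors satisfy q ≥ 2 and k + 1 ≥ 2, so q(k + 1) is composite and uv^(q+1) xy^(q+1) z ∉ L.

This contradicts the CFL pumping lemma, which requires uv^i xy^i z ∈ L for all i ≥ 0.
Hence L = {a^p : p is prime} is not context-free. ∎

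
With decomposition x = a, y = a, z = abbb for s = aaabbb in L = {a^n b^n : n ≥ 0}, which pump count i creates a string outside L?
i = 2

xy²z = a · aa · abbb = aaaabbb; aaaabbb has 4 a's and 3 b's; 4 ≠ 3, so it is not in L.
(Other choices also work, e.g. i = 0, 3; only i = 1 is guaranteed to stay in L since xy¹z = s.)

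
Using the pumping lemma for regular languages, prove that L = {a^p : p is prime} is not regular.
Assume for contradiction that L is regular, and let p ≥ 1 be the pumping length given by the pumping lemma.
Choose a prime q with q ≥ p (one exists because there are infinitely many primes) and let s = a^q. Then s ∈ L and |s| = q ≥ p.
By the pumping lemma, s = xyz for some x, y, z with |xy| ≤ p, |y| ≥ 1, and xy^i z ∈ L for every i ≥ 0.
Here y = a^k for some k with 1 ≤ k ≤ p, and xy^i z = a^(q + (i − 1)k) for every i ≥ 0.

Take i = q + 1: |xy^(q+1) z| = q + qk = q(k + 1).
Both factors satisfy q ≥ 2 and k + 1 ≥ 2, so q(k + 1) is composite, and xy^(q+1) z ∉ L.

This contradicts the pumping lemma, which requires xy^i z ∈ L for all i ≥ 0.
Hence L = {a^p : p is prime} is not regular. ∎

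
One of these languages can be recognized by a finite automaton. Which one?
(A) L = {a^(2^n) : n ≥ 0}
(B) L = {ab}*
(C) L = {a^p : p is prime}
(B) {ab}*

(B) L = {ab}* is regular.

This can be recognized by a finite automaton (DFA/NFA).
Regular expressions like {ab}* define regular languages.

The other choices are not regular:
- {a^p : p is prime}: After pumping, the length becomes composite
- {a^(2^n) : n ≥ 0}: After pumping, length is no longer a power of 2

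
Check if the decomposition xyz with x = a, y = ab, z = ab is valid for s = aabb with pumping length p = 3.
Violated: xyz = s

The decomposition x = a, y = ab, z = ab for s = aabb with p = 3
violates the constraint: xyz = s

xyz = 'a' + 'ab' + 'ab' = 'aabab' ≠ 'aabb' = s. The decomposition doesn't reconstruct s.

Pumping lemma constraints:
1. xyz = s (decomposition is valid)
2. |xy| ≤ p
3. |y| > 0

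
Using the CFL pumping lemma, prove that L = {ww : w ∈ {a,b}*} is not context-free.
Assume for contradiction that L is context-free, and let p ≥ 1 be the pumping length given by the pumping lemma for CFLs.
Choose s = a^p b^p a^p b^p. Then s ∈ L (take w = a^p b^p) and |s| = 4p ≥ p.
By the CFL pumping lemma, s = uvxyz for some u, v, x, y, z with |vxy| ≤ p, |vy| ≥ 1, and uv^i xy^i z ∈ L for every i ≥ 0.

Write s as four blocks A₁ B₁ A₂ B₂ with A₁ = A₂ = a^p and B₁ = B₂ = b^p. Since |vxy| ≤ p, the window vxy lies inside at most two adjacent blocks. Take i = 0 and let t = uxz, so |t| = 4p − |vy| with 1 ≤ |vy| ≤ p. If |t| is odd, t ∉ L immediately, so assume |vy| is even (hence |vy| ≥ 2) and |t|/2 = 2p − |vy|/2, which satisfies p ≤ |t|/2 ≤ 2p − 1.

Case 1 (vxy inside A₁B₁): t = a^(p−j) b^(p−l) a^p b^p with j + l = |vy|. The second half of t has length < 2p, so it is a suffix of the trailing a^p b^p and ends in b; the first half is a^(p−j) b^(p−l) a^((j+l)/2), which ends in a because (j+l)/2 ≥ 1. The halves differ, so t ∉ L.

Case 2 (vxy inside B₁A₂, straddling the middle): t = a^p b^(p−j) a^(p−l) b^p with j + l = |vy|. If t = ww, then w is a prefix of t of length ≥ p, so w begins with a^p; and w is a suffix of t of length ≥ p, so w ends with b^p. That forces |w| ≥ 2p, contradicting |w| = |t|/2 ≤ 2p − 1. So t ∉ L.

Case 3 (vxy inside A₂B₂): t = a^p b^p a^(p−j) b^(p−l) with j + l = |vy|. The first half of t is a prefix of a^p b^p, so it begins with a; the second half is b^((j+l)/2) a^(p−j) b^(p−l), which begins with b. The halves differ, so t ∉ L.

In every case uv⁰xy⁰z = uxz ∉ L.

This contradicts the CFL pumping lemma, which requires uv^i xy^i z ∈ L for all i ≥ 0.
Hence L = {ww : w ∈ {a,b}*} is not context-free. ∎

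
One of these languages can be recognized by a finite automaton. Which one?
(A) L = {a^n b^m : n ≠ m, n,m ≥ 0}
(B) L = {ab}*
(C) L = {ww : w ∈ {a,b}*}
(B) {ab}*

(B) L = {ab}* is regular.

This can be recognized by a finite automaton (DFA/NFA).
Regular expressions like {ab}* define regular languages.

The other choices are not regular:
- {a^n b^m : n ≠ m, n,m ≥ 0}: After pumping a's, we can make n = m
- {ww : w ∈ {a,b}*}: After pumping, the two halves no longer match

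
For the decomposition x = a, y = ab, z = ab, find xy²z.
aababab

Given x = 'a', y = 'ab', z = 'ab' and i = 2:

xy^2z = x + y·y·...·y (2 times) + z
       = 'a' + 'ab'^2 + 'ab'
       = 'a' + 'abab' + 'ab'
       = 'aababab'

The pumped string is 'aababab' with length 7.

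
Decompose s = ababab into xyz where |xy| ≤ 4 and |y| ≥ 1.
x = '', y = 'a', z = 'babab'

For s = ababab and p = 4, one valid decomposition is:
- x = '' (length 0)
- y = 'a' (length 1)
- z = 'babab' (length 5)

Verification:
- xyz = '' + 'a' + 'babab' = ababab ✓
- |xy| = 1 ≤ 4 ✓
- |y| = 1 > 0 ✓

All pumping lemma constraints are satisfied.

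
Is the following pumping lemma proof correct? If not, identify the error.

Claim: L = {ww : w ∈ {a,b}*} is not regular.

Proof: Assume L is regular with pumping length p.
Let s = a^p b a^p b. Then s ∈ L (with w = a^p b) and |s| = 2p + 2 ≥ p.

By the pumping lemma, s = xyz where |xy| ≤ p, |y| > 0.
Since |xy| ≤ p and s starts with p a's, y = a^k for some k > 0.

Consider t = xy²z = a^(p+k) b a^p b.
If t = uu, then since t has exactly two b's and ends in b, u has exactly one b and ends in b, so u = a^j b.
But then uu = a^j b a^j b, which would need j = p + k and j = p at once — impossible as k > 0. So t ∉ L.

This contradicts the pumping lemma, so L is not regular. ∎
The proof is correct.

This proof is valid because:
1. s = a^p b a^p b is in L and is chosen in terms of p, so |s| ≥ p holds for every p
2. The decomposition analysis is correct: |xy| ≤ p forces y to lie inside the leading a's
3. The contradiction is valid: the argument shows a^(p+k) b a^p b cannot be split into two equal halves
4. The conclusion follows logically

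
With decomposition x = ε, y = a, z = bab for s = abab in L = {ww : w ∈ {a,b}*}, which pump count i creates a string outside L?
i = 2

xy²z = ε · aa · bab = aabab; aabab has odd length 5, so it cannot be written as ww and is not in L.
(Other choices also work, e.g. i = 0, 3; only i = 1 is guaranteed to stay in L since xy¹z = s.)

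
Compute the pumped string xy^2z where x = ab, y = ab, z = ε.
ababab

Given x = 'ab', y = 'ab', z = '' and i = 2:

xy^2z = x + y·y·...·y (2 times) + z
       = 'ab' + 'ab'^2 + ''
       = 'ab' + 'abab' + ''
       = 'ababab'

The pumped string is 'ababab' with length 6.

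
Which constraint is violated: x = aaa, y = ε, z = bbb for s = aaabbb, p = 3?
Violated: |y| > 0

The decomposition x = aaa, y = ε, z = bbb for s = aaabbb with p = 3
violates the constraint: |y| > 0

|y| = 0, but the pumping lemma requires |y| > 0 (y must be non-empty).

Pumping lemma constraints:
1. xyz = s (decomposition is valid)
2. |xy| ≤ p
3. |y| > 0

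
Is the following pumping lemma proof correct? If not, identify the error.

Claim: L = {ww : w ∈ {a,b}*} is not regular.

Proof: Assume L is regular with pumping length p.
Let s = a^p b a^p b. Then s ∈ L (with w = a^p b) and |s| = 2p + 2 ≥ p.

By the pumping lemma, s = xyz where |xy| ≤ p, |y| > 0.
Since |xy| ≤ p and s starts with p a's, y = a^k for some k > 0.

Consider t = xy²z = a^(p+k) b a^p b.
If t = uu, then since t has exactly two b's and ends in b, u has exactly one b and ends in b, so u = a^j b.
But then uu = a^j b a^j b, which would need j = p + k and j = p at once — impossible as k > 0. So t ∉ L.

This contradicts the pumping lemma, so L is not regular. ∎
The proof is correct.

This proof is valid because:
1. s = a^p b a^p b is in L and is chosen in terms of p, so |s| ≥ p holds for every p
2. The decomposition analysis is correct: |xy| ≤ p forces y to lie inside the leading a's
3. The contradiction is valid: the argument shows a^(p+k) b a^p b cannot be split into two equal halves
4. The conclusion follows logically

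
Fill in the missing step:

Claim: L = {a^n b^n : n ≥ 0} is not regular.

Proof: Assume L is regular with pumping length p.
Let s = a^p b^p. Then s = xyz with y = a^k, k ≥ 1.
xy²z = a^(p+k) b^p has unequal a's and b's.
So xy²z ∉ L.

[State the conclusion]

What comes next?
This contradicts the pumping lemma for regular languages,
which guarantees xy^i z ∈ L for all i ≥ 0.

Since our assumption that L is regular leads to a contradiction,
we conclude that L = {a^n b^n : n ≥ 0} is NOT regular. ∎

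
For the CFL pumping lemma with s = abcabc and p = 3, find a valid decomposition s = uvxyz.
u='ab', v='c', x='a', y='b', z='c'

For s = abcabc with pumping length p = 3:

One valid decomposition:
- u = 'ab'
- v = 'c'
- x = 'a'
- y = 'b'
- z = 'c'

Verification:
- uvxyz = 'ab' + 'c' + 'a' + 'b' + 'c' = abcabc ✓
- |vxy| = |'cab'| = 3 ≤ 3 ✓
- |vy| = |'cb'| = 2 > 0 ✓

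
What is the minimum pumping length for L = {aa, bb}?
p = 3

For a finite language L, the pumping lemma holds vacuously if p > max|s| for s ∈ L.

The longest string in L = {aa, bb} has length 2.
If p = 3, then no string s ∈ L has |s| ≥ p, so the condition is vacuously true.

The minimum pumping length is p = 3.

Why no smaller p works: for any p ≤ 2, the longest string s ∈ L has |s| = 2 ≥ p, so it would
have to be pumpable; but pumping up (i = 2, 3, ...) produces ever longer strings, which cannot all lie in the
finite language L. So the pumping property fails for every p ≤ 2.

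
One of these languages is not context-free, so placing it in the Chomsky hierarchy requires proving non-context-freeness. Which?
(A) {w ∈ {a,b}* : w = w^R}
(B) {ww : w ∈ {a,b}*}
(B) {ww : w ∈ {a,b}*}

(B) {ww : w ∈ {a,b}*} requires the CFL pumping lemma.

- {w ∈ {a,b}* : w = w^R} is context-free (but not regular)
  • Can be shown non-regular with the regular pumping lemma
  • After pumping, the string is no longer symmetric

- {ww : w ∈ {a,b}*} is NOT context-free
  • Requires the CFL pumping lemma to prove
  • Cannot verify equality of two arbitrary substrings

The CFL pumping lemma is "stronger" in that it can prove non-membership
in the larger class of context-free languages.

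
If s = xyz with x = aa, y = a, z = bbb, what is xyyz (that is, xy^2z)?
aaaabbb

Given x = 'aa', y = 'a', z = 'bbb' and i = 2:

xy^2z = x + y·y·...·y (2 times) + z
       = 'aa' + 'a'^2 + 'bbb'
       = 'aa' + 'aa' + 'bbb'
       = 'aaaabbb'

The pumped string is 'aaaabbb' with length 7.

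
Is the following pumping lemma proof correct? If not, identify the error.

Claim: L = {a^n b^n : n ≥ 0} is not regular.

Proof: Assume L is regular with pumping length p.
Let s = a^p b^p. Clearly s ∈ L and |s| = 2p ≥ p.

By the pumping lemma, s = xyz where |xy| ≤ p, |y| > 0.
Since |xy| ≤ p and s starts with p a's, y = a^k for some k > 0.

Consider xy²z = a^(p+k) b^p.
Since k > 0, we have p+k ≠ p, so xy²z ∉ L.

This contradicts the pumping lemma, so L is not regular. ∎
The proof is correct.

This proof is valid because:
1. The string s = a^p b^p is correctly in L
2. The decomposition analysis is correct: y must consist only of a's
3. The contradiction is valid: pumping increases a's but not b's
4. The conclusion follows logically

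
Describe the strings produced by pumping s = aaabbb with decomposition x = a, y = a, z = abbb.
{xy^i z : i ≥ 0} = {a^(2+i) b^3 : i ≥ 0} = {aabbb, aaabbb, aaaabbb, ...}

With x = a, y = a, z = abbb: Starting with aaabbb and pumping the second 'a', we get strings with 2+i a's followed by 3 b's for i = 0, 1, 2, ...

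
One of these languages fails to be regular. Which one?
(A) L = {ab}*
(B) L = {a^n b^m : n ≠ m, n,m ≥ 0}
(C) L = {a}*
(B) {a^n b^m : n ≠ m, n,m ≥ 0}

(B) L = {a^n b^m : n ≠ m, n,m ≥ 0} is NOT regular.

The pumping lemma can be used to prove this:
After pumping a's, we can make n = m

The other languages are regular because they can be recognized by finite automata.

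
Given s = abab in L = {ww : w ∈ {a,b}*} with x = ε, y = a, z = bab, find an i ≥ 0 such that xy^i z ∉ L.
i = 0

xy⁰z = ε · ε · bab = bab; bab has odd length 3, so it cannot be written as ww and is not in L.
(Other choices also work, e.g. i = 2, 3; only i = 1 is guaranteed to stay in L since xy¹z = s.)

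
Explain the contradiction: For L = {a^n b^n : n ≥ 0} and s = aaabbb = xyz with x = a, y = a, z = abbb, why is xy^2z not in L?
xy²z = aaaabbb ∉ L

Pumping with i = 2 replaces y = a by y² = aa:
- Original: s = xyz = aaabbb; aaabbb = a^3 b^3 has equal counts (3 = 3), so it is in L
- Pumped: xy²z = a · aa · abbb = aaaabbb
- aaaabbb has 4 a's and 3 b's; 4 ≠ 3, so it is not in L

The pumping lemma would require xy²z ∈ L, so this decomposition yields a contradiction.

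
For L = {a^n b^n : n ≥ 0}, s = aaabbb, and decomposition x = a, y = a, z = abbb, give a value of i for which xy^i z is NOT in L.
i = 2

xy²z = a · aa · abbb = aaaabbb; aaaabbb has 4 a's and 3 b's; 4 ≠ 3, so it is not in L.
(Other choices also work, e.g. i = 0, 3; only i = 1 is guaranteed to stay in L since xy¹z = s.)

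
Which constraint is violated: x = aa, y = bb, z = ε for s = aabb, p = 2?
Violated: |xy| ≤ p

The decomposition x = aa, y = bb, z = ε for s = aabb with p = 2
violates the constraint: |xy| ≤ p

|xy| = |aabb| = 4 > 2 = p. The decomposition puts too many characters in xy.

Pumping lemma constraints:
1. xyz = s (decomposition is valid)
2. |xy| ≤ p
3. |y| > 0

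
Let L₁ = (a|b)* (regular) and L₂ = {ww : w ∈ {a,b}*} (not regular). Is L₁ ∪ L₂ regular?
Yes — L₁ ∪ L₂ is regular.

{ww} ⊆ (a|b)*, so L₁ ∪ L₂ = (a|b)*, which is regular.

Note that the bare facts "L₁ regular, L₂ non-regular" do not settle the question by themselves: the closure of regular languages under ∪, ∩, complement and difference applies only when BOTH operands are regular. With a non-regular operand the result can come out regular or non-regular depending on the specific languages, so one has to work out L₁ ∪ L₂ for this particular pair, as above.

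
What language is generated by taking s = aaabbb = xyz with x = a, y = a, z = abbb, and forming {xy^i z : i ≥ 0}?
{xy^i z : i ≥ 0} = {a^(2+i) b^3 : i ≥ 0} = {aabbb, aaabbb, aaaabbb, ...}

With x = a, y = a, z = abbb: Starting with aaabbb and pumping the second 'a', we get strings with 2+i a's followed by 3 b's for i = 0, 1, 2, ...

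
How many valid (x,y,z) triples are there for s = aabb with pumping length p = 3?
6

For s = 'aabb' with pumping length p = 3:

Constraints: |xy| ≤ 3, |y| > 0

Valid decompositions (|xy| ≤ p, |y| ≥ 1):
  • x='', y='a', z='abb'
  • x='a', y='a', z='bb'
  • x='', y='aa', z='bb'
  • x='aa', y='b', z='b'
  • x='a', y='ab', z='b'
  • x='', y='aab', z='b'

Total count: 6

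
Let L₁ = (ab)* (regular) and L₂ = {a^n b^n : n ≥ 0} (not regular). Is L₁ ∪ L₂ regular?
No — L₁ ∪ L₂ is not regular.

Let U = (ab)* ∪ {a^n b^n}. If U were regular, then U ∩ aa*bb* would be regular (closure under intersection with a regular language). But (ab)* ∩ aa*bb* = {ab} and {a^n b^n} ∩ aa*bb* = {a^n b^n : n ≥ 1}, so U ∩ aa*bb* = {a^n b^n : n ≥ 1}, which is not regular. Hence U is not regular.

Note that the bare facts "L₁ regular, L₂ non-regular" do not settle the question by themselves: the closure of regular languages under ∪, ∩, complement and difference applies only when BOTH operands are regular. With a non-regular operand the result can come out regular or non-regular depending on the specific languages, so one has to work out L₁ ∪ L₂ for this particular pair, as above.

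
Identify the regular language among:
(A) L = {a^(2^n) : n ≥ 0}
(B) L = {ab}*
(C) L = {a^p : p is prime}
(B) {ab}*

(B) L = {ab}* is regular.

This can be recognized by a finite automaton (DFA/NFA).
Regular expressions like {ab}* define regular languages.

The other choices are not regular:
- {a^p : p is prime}: After pumping, the length becomes composite
- {a^(2^n) : n ≥ 0}: After pumping, length is no longer a power of 2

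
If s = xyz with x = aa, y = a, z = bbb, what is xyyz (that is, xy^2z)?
aaaabbb

Given x = 'aa', y = 'a', z = 'bbb' and i = 2:

xy^2z = x + y·y·...·y (2 times) + z
       = 'aa' + 'a'^2 + 'bbb'
       = 'aa' + 'aa' + 'bbb'
       = 'aaaabbb'

The pumped string is 'aaaabbb' with length 7.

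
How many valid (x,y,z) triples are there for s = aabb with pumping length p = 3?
6

For s = 'aabb' with pumping length p = 3:

Constraints: |xy| ≤ 3, |y| > 0

Valid decompositions (|xy| ≤ p, |y| ≥ 1):
  • x='', y='a', z='abb'
  • x='a', y='a', z='bb'
  • x='', y='aa', z='bb'
  • x='aa', y='b', z='b'
  • x='a', y='ab', z='b'
  • x='', y='aab', z='b'

Total count: 6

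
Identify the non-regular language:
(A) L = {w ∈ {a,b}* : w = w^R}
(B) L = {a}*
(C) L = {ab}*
(A) {w ∈ {a,b}* : w = w^R}

(A) L = {w ∈ {a,b}* : w = w^R} is NOT regular.

The pumping lemma can be used to prove this:
After pumping, the string is no longer symmetric

The other languages are regular because they can be recognized by finite automata.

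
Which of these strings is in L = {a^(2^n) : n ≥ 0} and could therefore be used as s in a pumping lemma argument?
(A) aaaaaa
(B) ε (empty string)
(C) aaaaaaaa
(C) aaaaaaaa

The pumping lemma is applied to a string s that lies in L, so first check membership of each option:
- (A) aaaaaa has length 6, strictly between 2^2 = 4 and 2^3 = 8, so it is not in L ✗
- (B) ε has length 0, which is not a power of 2, so it is not in L ✗
- (C) aaaaaaaa has length 8 = 2^3, so it is in L ✓

Only (C) aaaaaaaa is in L, so it is the only candidate that could play the role of s.
(In a complete proof one picks s in terms of the pumping length p so that |s| ≥ p is guaranteed; a fixed string like aaaaaaaa illustrates the shape of such an s.)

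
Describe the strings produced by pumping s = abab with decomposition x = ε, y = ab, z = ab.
{xy^i z : i ≥ 0} = {(ab)^(i+1) : i ≥ 0} = {ab, abab, ababab, ...}

With x = ε, y = ab, z = ab: Pumping 'ab' gives strings of alternating a's and b's.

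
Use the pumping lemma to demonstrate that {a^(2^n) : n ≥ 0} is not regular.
Assume for contradiction that L is regular, and let p ≥ 1 be the pumping length given by the pumping lemma.
Choose s = a^(2^p). Then s ∈ L and |s| = 2^p ≥ p.
By the pumping lemma, s = xyz for some x, y, z with |xy| ≤ p, |y| ≥ 1, and xy^i z ∈ L for every i ≥ 0.
Here y = a^k for some k with 1 ≤ k ≤ |xy| ≤ p, and p < 2^p.

Take i = 2: |xy²z| = 2^p + k.
Now 2^p < 2^p + k ≤ 2^p + p < 2^p + 2^p = 2^(p+1).
So |xy²z| lies strictly between the consecutive powers of two 2^p and 2^(p+1), hence is not a power of 2, and xy²z ∉ L.

This contradicts the pumping lemma, which requires xy^i z ∈ L for all i ≥ 0.
Hence L = {a^(2^n) : n ≥ 0} is not regular. ∎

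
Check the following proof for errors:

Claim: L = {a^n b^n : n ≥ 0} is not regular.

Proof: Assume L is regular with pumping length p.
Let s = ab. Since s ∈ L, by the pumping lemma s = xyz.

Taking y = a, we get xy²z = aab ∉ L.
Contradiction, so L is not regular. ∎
The proof is INCORRECT.

Error: The string s = ab may be shorter than p.
The pumping lemma only applies to strings with |s| ≥ p, and p is not under our control.
We must choose s in terms of p, e.g. s = a^p b^p, to ensure |s| ≥ p.
(The proof also fixes one particular y; a valid argument must handle every decomposition with |xy| ≤ p and |y| ≥ 1 — for s = a^p b^p this forces y = a^k, and then xy²z = a^(p+k) b^p ∉ L.)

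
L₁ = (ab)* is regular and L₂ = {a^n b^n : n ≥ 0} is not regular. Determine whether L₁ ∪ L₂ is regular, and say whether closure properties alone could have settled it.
No — L₁ ∪ L₂ is not regular.

Let U = (ab)* ∪ {a^n b^n}. If U were regular, then U ∩ aa*bb* would be regular (closure under intersection with a regular language). But (ab)* ∩ aa*bb* = {ab} and {a^n b^n} ∩ aa*bb* = {a^n b^n : n ≥ 1}, so U ∩ aa*bb* = {a^n b^n : n ≥ 1}, which is not regular. Hence U is not regular.

Note that the bare facts "L₁ regular, L₂ non-regular" do not settle the question by themselves: the closure of regular languages under ∪, ∩, complement and difference applies only when BOTH operands are regular. With a non-regular operand the result can come out regular or non-regular depending on the specific languages, so one has to work out L₁ ∪ L₂ for this particular pair, as above.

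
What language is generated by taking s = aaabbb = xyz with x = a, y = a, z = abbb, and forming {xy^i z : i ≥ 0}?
{xy^i z : i ≥ 0} = {a^(2+i) b^3 : i ≥ 0} = {aabbb, aaabbb, aaaabbb, ...}

With x = a, y = a, z = abbb: Starting with aaabbb and pumping the second 'a', we get strings with 2+i a's followed by 3 b's for i = 0, 1, 2, ...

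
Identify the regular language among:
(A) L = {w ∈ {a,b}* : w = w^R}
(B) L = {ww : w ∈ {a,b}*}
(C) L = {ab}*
(C) {ab}*

(C) L = {ab}* is regular.

This can be recognized by a finite automaton (DFA/NFA).
Regular expressions like {ab}* define regular languages.

The other choices are not regular:
- {w ∈ {a,b}* : w = w^R}: After pumping, the string is no longer symmetric
- {ww : w ∈ {a,b}*}: After pumping, the two halves no longer match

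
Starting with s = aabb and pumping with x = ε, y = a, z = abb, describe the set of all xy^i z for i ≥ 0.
{xy^i z : i ≥ 0} = {a^(i+1) b^2 : i ≥ 0} = {abb, aabb, aaabb, ...}

With x = ε, y = a, z = abb: Starting with aabb and pumping the first 'a' (z = abb keeps the second 'a'), we get strings with i+1 a's followed by 2 b's for i = 0, 1, 2, ...; note bb is not produced because z always contributes one a.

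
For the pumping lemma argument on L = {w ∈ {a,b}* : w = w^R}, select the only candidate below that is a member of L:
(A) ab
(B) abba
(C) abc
(B) abba

The pumping lemma is applied to a string s that lies in L, so first check membership of each option:
- (A) ab reversed is ba ≠ ab, so it is not a palindrome and is not in L ✗
- (B) abba reversed is abba, the same string, so it is a palindrome and is in L ✓
- (C) abc reversed is cba ≠ abc, so it is not a palindrome and is not in L ✗

Only (B) abba is in L, so it is the only candidate that could play the role of s.
(In a complete proof one picks s in terms of the pumping length p so that |s| ≥ p is guaranteed; a fixed string like abba illustrates the shape of such an s.)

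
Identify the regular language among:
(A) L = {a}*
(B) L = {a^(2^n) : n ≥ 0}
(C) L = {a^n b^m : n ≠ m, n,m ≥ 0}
(A) {a}*

(A) L = {a}* is regular.

This can be recognized by a finite automaton (DFA/NFA).
Regular expressions like {a}* define regular languages.

The other choices are not regular:
- {a^n b^m : n ≠ m, n,m ≥ 0}: After pumping a's, we can make n = m
- {a^(2^n) : n ≥ 0}: After pumping, length is no longer a power of 2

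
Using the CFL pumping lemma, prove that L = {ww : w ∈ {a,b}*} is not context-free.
Assume for contradiction that L is context-free, and let p ≥ 1 be the pumping length given by the pumping lemma for CFLs.
Choose s = a^p b^p a^p b^p. Then s ∈ L (take w = a^p b^p) and |s| = 4p ≥ p.
By the CFL pumping lemma, s = uvxyz for some u, v, x, y, z with |vxy| ≤ p, |vy| ≥ 1, and uv^i xy^i z ∈ L for every i ≥ 0.

Write s as four blocks A₁ B₁ A₂ B₂ with A₁ = A₂ = a^p and B₁ = B₂ = b^p. Since |vxy| ≤ p, the window vxy lies inside at most two adjacent blocks. Take i = 0 and let t = uxz, so |t| = 4p − |vy| with 1 ≤ |vy| ≤ p. If |t| is odd, t ∉ L immediately, so assume |vy| is even (hence |vy| ≥ 2) and |t|/2 = 2p − |vy|/2, which satisfies p ≤ |t|/2 ≤ 2p − 1.

Case 1 (vxy inside A₁B₁): t = a^(p−j) b^(p−l) a^p b^p with j + l = |vy|. The second half of t has length < 2p, so it is a suffix of the trailing a^p b^p and ends in b; the first half is a^(p−j) b^(p−l) a^((j+l)/2), which ends in a because (j+l)/2 ≥ 1. The halves differ, so t ∉ L.

Case 2 (vxy inside B₁A₂, straddling the middle): t = a^p b^(p−j) a^(p−l) b^p with j + l = |vy|. If t = ww, then w is a prefix of t of length ≥ p, so w begins with a^p; and w is a suffix of t of length ≥ p, so w ends with b^p. That forces |w| ≥ 2p, contradicting |w| = |t|/2 ≤ 2p − 1. So t ∉ L.

Case 3 (vxy inside A₂B₂): t = a^p b^p a^(p−j) b^(p−l) with j + l = |vy|. The first half of t is a prefix of a^p b^p, so it begins with a; the second half is b^((j+l)/2) a^(p−j) b^(p−l), which begins with b. The halves differ, so t ∉ L.

In every case uv⁰xy⁰z = uxz ∉ L.

This contradicts the CFL pumping lemma, which requires uv^i xy^i z ∈ L for all i ≥ 0.
Hence L = {ww : w ∈ {a,b}*} is not context-free. ∎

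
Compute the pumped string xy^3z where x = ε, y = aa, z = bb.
aaaaaabb

Given x = '', y = 'aa', z = 'bb' and i = 3:

xy^3z = x + y·y·...·y (3 times) + z
       = '' + 'aa'^3 + 'bb'
       = '' + 'aaaaaa' + 'bb'
       = 'aaaaaabb'

The pumped string is 'aaaaaabb' with length 8.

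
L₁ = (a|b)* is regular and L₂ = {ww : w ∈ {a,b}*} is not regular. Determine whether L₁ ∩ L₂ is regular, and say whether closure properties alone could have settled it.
No — L₁ ∩ L₂ is not regular.

(a|b)* is all strings over {a,b}, so L₁ ∩ L₂ = {ww : w ∈ {a,b}*} = L₂ itself, which is not regular (pump s = a^p b a^p b).

Note that the bare facts "L₁ regular, L₂ non-regular" do not settle the question by themselves: the closure of regular languages under ∪, ∩, complement and difference applies only when BOTH operands are regular. With a non-regular operand the result can come out regular or non-regular depending on the specific languages, so one has to work out L₁ ∩ L₂ for this particular pair, as above.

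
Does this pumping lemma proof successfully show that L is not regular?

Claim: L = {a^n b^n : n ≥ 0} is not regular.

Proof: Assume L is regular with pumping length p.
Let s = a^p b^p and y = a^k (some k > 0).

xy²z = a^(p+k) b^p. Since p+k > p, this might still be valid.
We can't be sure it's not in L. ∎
The proof is INCORRECT.

Error: The conclusion is wrong.
xy²z = a^(p+k) b^p is definitely NOT in L because the number of a's (p+k) ≠ number of b's (p).
The proof incorrectly doubts what is actually a valid contradiction.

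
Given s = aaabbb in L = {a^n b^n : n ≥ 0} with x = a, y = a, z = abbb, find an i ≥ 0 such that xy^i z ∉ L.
i = 0

xy⁰z = a · ε · abbb = aabbb; aabbb has 2 a's and 3 b's; 2 ≠ 3, so it is not in L.
(Other choices also work, e.g. i = 2, 3; only i = 1 is guaranteed to stay in L since xy¹z = s.)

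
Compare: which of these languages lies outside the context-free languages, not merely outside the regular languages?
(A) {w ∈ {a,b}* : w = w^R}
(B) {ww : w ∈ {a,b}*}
(B) {ww : w ∈ {a,b}*}

(B) {ww : w ∈ {a,b}*} requires the CFL pumping lemma.

- {w ∈ {a,b}* : w = w^R} is context-free (but not regular)
  • Can be shown non-regular with the regular pumping lemma
  • After pumping, the string is no longer symmetric

- {ww : w ∈ {a,b}*} is NOT context-free
  • Requires the CFL pumping lemma to prove
  • Even a PDA cannot compare two arbitrary halves symbol by symbol; CFL pumping on a^p b^p a^p b^p fails

The CFL pumping lemma is "stronger" in that it can prove non-membership
in the larger class of context-free languages.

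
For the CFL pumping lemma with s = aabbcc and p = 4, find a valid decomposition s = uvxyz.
u='a', v='a', x='bb', y='c', z='c'

For s = aabbcc with pumping length p = 4:

One valid decomposition:
- u = 'a'
- v = 'a'
- x = 'bb'
- y = 'c'
- z = 'c'

Verification:
- uvxyz = 'a' + 'a' + 'bb' + 'c' + 'c' = aabbcc ✓
- |vxy| = |'abbc'| = 4 ≤ 4 ✓
- |vy| = |'ac'| = 2 > 0 ✓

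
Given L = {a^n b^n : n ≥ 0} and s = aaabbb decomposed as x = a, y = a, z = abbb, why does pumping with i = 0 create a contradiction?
xy⁰z = aabbb ∉ L

Pumping with i = 0 replaces y = a by y⁰ = ε:
- Original: s = xyz = aaabbb; aaabbb = a^3 b^3 has equal counts (3 = 3), so it is in L
- Pumped: xy⁰z = a · ε · abbb = aabbb
- aabbb has 2 a's and 3 b's; 2 ≠ 3, so it is not in L

The pumping lemma would require xy⁰z ∈ L, so this decomposition yields a contradiction.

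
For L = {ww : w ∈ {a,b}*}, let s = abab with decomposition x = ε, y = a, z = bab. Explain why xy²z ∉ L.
xy²z = aabab ∉ L

Pumping with i = 2 replaces y = a by y² = aa:
- Original: s = xyz = abab; abab splits into halves ab · ab, which are equal, so it is in L (w = ab)
- Pumped: xy²z = ε · aa · bab = aabab
- aabab has odd length 5, so it cannot be written as ww and is not in L

The pumping lemma would require xy²z ∈ L, so this decomposition yields a contradiction.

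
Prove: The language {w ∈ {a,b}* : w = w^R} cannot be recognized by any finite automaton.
Assume for contradiction that L is regular, and let p ≥ 1 be the pumping length given by the pumping lemma.
Choose s = a^p b a^p. Then s ∈ L (it reads the same in both directions) and |s| = 2p + 1 ≥ p.
By the pumping lemma, s = xyz for some x, y, z with |xy| ≤ p, |y| ≥ 1, and xy^i z ∈ L for every i ≥ 0.
Since |xy| ≤ p and the first p symbols of s are all a's, y = a^k for some k with 1 ≤ k ≤ p.

Take i = 2: xy²z = a^(p + k) b a^p.
Its reversal is a^p b a^(p + k). These differ because the block of a's before the unique b has length p + k in one and p in the other, and p + k ≠ p since k ≥ 1. So xy²z is not a palindrome, i.e. xy²z ∉ L.

This contradicts the pumping lemma, which requires xy^i z ∈ L for all i ≥ 0.
Hence L = {w ∈ {a,b}* : w = w^R} is not regular. ∎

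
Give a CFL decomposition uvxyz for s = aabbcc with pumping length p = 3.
u='aa', v='b', x='b', y='c', z='c'

For s = aabbcc with pumping length p = 3:

One valid decomposition:
- u = 'aa'
- v = 'b'
- x = 'b'
- y = 'c'
- z = 'c'

Verification:
- uvxyz = 'aa' + 'b' + 'b' + 'c' + 'c' = aabbcc ✓
- |vxy| = |'bbc'| = 3 ≤ 3 ✓
- |vy| = |'bc'| = 2 > 0 ✓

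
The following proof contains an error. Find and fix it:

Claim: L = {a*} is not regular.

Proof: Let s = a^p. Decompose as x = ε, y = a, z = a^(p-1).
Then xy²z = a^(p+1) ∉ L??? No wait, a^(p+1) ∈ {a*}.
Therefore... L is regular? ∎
Error: The proof attempts to show a*  is not regular, but a* IS regular!

Correction: a* is a regular language (recognized by a simple DFA with one accepting state and self-loop on 'a'). The pumping lemma can only prove non-regularity, not regularity. For regular languages, pumping always works.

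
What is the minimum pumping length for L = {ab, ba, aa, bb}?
p = 3

For a finite language L, the pumping lemma holds vacuously if p > max|s| for s ∈ L.

The longest string in L = {ab, ba, aa, bb} has length 2.
If p = 3, then no string s ∈ L has |s| ≥ p, so the condition is vacuously true.

The minimum pumping length is p = 3.

Why no smaller p works: for any p ≤ 2, the longest string s ∈ L has |s| = 2 ≥ p, so it would
have to be pumpable; but pumping up (i = 2, 3, ...) produces ever longer strings, which cannot all lie in the
finite language L. So the pumping property fails for every p ≤ 2.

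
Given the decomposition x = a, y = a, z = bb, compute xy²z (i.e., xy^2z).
aaabb

Given x = 'a', y = 'a', z = 'bb' and i = 2:

xy^2z = x + y·y·...·y (2 times) + z
       = 'a' + 'a'^2 + 'bb'
       = 'a' + 'aa' + 'bb'
       = 'aaabb'

The pumped string is 'aaabb' with length 5.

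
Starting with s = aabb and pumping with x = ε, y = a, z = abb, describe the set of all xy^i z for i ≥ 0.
{xy^i z : i ≥ 0} = {a^(i+1) b^2 : i ≥ 0} = {abb, aabb, aaabb, ...}

With x = ε, y = a, z = abb: Starting with aabb and pumping the first 'a' (z = abb keeps the second 'a'), we get strings with i+1 a's followed by 2 b's for i = 0, 1, 2, ...; note bb is not produced because z always contributes one a.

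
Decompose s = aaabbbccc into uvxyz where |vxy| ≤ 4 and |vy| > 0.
u='aa', v='a', x='bb', y='b', z='ccc'

For s = aaabbbccc with pumping length p = 4:

One valid decomposition:
- u = 'aa'
- v = 'a'
- x = 'bb'
- y = 'b'
- z = 'ccc'

Verification:
- uvxyz = 'aa' + 'a' + 'bb' + 'b' + 'ccc' = aaabbbccc ✓
- |vxy| = |'abbb'| = 4 ≤ 4 ✓
- |vy| = |'ab'| = 2 > 0 ✓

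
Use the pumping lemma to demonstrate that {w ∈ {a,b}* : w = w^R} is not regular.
Assume for contradiction that L is regular, and let p ≥ 1 be the pumping length given by the pumping lemma.
Choose s = a^p b a^p. Then s ∈ L (it reads the same in both directions) and |s| = 2p + 1 ≥ p.
By the pumping lemma, s = xyz for some x, y, z with |xy| ≤ p, |y| ≥ 1, and xy^i z ∈ L for every i ≥ 0.
Since |xy| ≤ p and the first p symbols of s are all a's, y = a^k for some k with 1 ≤ k ≤ p.

Take i = 2: xy²z = a^(p + k) b a^p.
Its reversal is a^p b a^(p + k). These differ because the block of a's before the unique b has length p + k in one and p in the other, and p + k ≠ p since k ≥ 1. So xy²z is not a palindrome, i.e. xy²z ∉ L.

This contradicts the pumping lemma, which requires xy^i z ∈ L for all i ≥ 0.
Hence L = {w ∈ {a,b}* : w = w^R} is not regular. ∎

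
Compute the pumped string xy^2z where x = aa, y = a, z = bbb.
aaaabbb

Given x = 'aa', y = 'a', z = 'bbb' and i = 2:

xy^2z = x + y·y·...·y (2 times) + z
       = 'aa' + 'a'^2 + 'bbb'
       = 'aa' + 'aa' + 'bbb'
       = 'aaaabbb'

The pumped string is 'aaaabbb' with length 7.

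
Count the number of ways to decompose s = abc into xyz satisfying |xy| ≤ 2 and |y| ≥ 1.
3

For s = 'abc' with pumping length p = 2:

Constraints: |xy| ≤ 2, |y| > 0

Valid decompositions (|xy| ≤ p, |y| ≥ 1):
  • x='', y='a', z='bc'
  • x='a', y='b', z='c'
  • x='', y='ab', z='c'

Total count: 3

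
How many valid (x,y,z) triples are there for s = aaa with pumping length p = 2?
3

For s = 'aaa' with pumping length p = 2:

Constraints: |xy| ≤ 2, |y| > 0

Valid decompositions (|xy| ≤ p, |y| ≥ 1):
  • x='', y='a', z='aa'
  • x='a', y='a', z='a'
  • x='', y='aa', z='a'

Total count: 3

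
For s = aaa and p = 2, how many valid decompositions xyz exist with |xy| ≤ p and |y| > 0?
3

For s = 'aaa' with pumping length p = 2:

Constraints: |xy| ≤ 2, |y| > 0

Valid decompositions (|xy| ≤ p, |y| ≥ 1):
  • x='', y='a', z='aa'
  • x='a', y='a', z='a'
  • x='', y='aa', z='a'

Total count: 3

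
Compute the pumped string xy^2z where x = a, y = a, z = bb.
aaabb

Given x = 'a', y = 'a', z = 'bb' and i = 2:

xy^2z = x + y·y·...·y (2 times) + z
       = 'a' + 'a'^2 + 'bb'
       = 'a' + 'aa' + 'bb'
       = 'aaabb'

The pumped string is 'aaabb' with length 5.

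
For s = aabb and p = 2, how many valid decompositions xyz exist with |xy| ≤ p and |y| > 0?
3

For s = 'aabb' with pumping length p = 2:

Constraints: |xy| ≤ 2, |y| > 0

Valid decompositions (|xy| ≤ p, |y| ≥ 1):
  • x='', y='a', z='abb'
  • x='a', y='a', z='bb'
  • x='', y='aa', z='bb'

Total count: 3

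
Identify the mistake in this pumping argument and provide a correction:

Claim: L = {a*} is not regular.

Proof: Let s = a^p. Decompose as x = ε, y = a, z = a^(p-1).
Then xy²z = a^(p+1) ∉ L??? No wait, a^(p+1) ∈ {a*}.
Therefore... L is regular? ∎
Error: The proof attempts to show a*  is not regular, but a* IS regular!

Correction: a* is a regular language (recognized by a simple DFA with one accepting state and self-loop on 'a'). The pumping lemma can only prove non-regularity, not regularity. For regular languages, pumping always works.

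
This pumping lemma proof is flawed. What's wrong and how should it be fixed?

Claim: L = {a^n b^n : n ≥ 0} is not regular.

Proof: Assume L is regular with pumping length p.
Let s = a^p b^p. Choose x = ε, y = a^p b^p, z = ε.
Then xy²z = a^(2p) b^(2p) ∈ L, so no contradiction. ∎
Error: The decomposition violates |xy| ≤ p. With y = a^p b^p, |xy| = |y| = 2p > p. (The proof also miscomputes xy²z, which would be a^p b^p a^p b^p rather than a^(2p) b^(2p), and it wrongly treats one harmless decomposition as settling the matter — the prover does not get to choose the decomposition.)

Correction: The pumping lemma requires |xy| ≤ p, and the argument must handle every decomposition satisfying |xy| ≤ p, |y| ≥ 1. Since s starts with p a's, any such y consists only of a's, say y = a^k with k ≥ 1. Then xy²z = a^(p+k) b^p has unequal numbers of a's and b's, so xy²z ∉ L — the required contradiction.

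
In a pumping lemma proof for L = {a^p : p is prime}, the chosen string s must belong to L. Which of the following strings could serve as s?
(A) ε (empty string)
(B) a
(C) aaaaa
(C) aaaaa

The pumping lemma is applied to a string s that lies in L, so first check membership of each option:
- (A) ε has length 0, which is not prime, so it is not in L ✗
- (B) a has length 1, which is not prime, so it is not in L ✗
- (C) aaaaa has length 5, which is prime, so it is in L ✓

Only (C) aaaaa is in L, so it is the only candidate that could play the role of s.
(In a complete proof one picks s in terms of the pumping length p so that |s| ≥ p is guaranteed; a fixed string like aaaaa illustrates the shape of such an s.)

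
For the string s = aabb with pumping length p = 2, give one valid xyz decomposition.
x = 'a', y = 'a', z = 'bb'

For s = aabb and p = 2, one valid decomposition is:
- x = 'a' (length 1)
- y = 'a' (length 1)
- z = 'bb' (length 2)

Verification:
- xyz = 'a' + 'a' + 'bb' = aabb ✓
- |xy| = 2 ≤ 2 ✓
- |y| = 1 > 0 ✓

All pumping lemma constraints are satisfied.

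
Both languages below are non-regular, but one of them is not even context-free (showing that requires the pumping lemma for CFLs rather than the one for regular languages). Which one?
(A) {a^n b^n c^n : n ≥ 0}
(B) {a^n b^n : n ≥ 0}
(A) {a^n b^n c^n : n ≥ 0}

(A) {a^n b^n c^n : n ≥ 0} requires the CFL pumping lemma.

- {a^n b^n : n ≥ 0} is context-free (but not regular)
  • Can be shown non-regular with the regular pumping lemma
  • After pumping, the number of a's and b's become unequal

- {a^n b^n c^n : n ≥ 0} is NOT context-free
  • Requires the CFL pumping lemma to prove
  • Cannot maintain three equal counts simultaneously

The CFL pumping lemma is "stronger" in that it can prove non-membership
in the larger class of context-free languages.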